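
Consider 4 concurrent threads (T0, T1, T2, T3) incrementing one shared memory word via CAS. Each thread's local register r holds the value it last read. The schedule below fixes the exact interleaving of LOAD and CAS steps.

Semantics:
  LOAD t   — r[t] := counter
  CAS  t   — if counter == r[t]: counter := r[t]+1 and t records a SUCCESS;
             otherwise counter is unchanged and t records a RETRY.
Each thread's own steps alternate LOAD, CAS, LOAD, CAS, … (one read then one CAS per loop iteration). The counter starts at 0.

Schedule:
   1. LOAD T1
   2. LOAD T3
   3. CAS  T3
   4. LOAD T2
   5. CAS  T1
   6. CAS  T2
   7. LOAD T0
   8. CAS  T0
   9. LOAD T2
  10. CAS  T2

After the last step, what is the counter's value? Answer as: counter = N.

   1) LOAD T1:  M=0  r_T1=0
   2) LOAD T3:  M=0  r_T3=0
   3) CAS  T3:  M=1  r_T3=0 ✓
   4) LOAD T2:  M=1  r_T2=1
   5) CAS  T1:  M=1  r_T1=0 ✗
   6) CAS  T2:  M=2  r_T2=1 ✓
   7) LOAD T0:  M=2  r_T0=2
   8) CAS  T0:  M=3  r_T0=2 ✓
   9) LOAD T2:  M=3  r_T2=3
  10) CAS  T2:  M=4  r_T2=3 ✓

counter = 4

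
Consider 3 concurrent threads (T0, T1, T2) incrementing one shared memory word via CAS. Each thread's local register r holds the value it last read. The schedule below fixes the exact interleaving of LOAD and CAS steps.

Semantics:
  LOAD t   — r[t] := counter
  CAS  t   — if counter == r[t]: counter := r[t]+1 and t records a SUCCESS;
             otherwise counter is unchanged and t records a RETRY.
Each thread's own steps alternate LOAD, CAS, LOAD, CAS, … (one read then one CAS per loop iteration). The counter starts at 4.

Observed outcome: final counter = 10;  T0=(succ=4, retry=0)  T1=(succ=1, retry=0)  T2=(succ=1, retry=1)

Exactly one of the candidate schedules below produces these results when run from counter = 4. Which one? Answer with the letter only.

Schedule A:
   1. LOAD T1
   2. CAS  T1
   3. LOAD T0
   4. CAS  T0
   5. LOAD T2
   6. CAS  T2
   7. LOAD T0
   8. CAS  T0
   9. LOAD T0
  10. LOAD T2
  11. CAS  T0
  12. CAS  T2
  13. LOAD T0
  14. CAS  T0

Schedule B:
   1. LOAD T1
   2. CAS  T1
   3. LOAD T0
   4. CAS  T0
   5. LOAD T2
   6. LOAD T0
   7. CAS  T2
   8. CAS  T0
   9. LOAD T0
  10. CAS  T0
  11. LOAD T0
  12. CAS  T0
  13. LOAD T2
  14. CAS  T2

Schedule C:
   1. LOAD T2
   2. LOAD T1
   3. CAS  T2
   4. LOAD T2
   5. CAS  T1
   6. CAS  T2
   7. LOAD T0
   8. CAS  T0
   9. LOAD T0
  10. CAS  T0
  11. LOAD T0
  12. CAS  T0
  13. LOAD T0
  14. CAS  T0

A

Tracing schedule A:
1. LOAD T1 → mem=4 r[T1]=4 [LOAD]
2. CAS T1 → mem=5 r[T1]=4 [OK]
3. LOAD T0 → mem=5 r[T0]=5 [LOAD]
4. CAS T0 → mem=6 r[T0]=5 [OK]
5. LOAD T2 → mem=6 r[T2]=6 [LOAD]
6. CAS T2 → mem=7 r[T2]=6 [OK]
7. LOAD T0 → mem=7 r[T0]=7 [LOAD]
8. CAS T0 → mem=8 r[T0]=7 [OK]
9. LOAD T0 → mem=8 r[T0]=8 [LOAD]
10. LOAD T2 → mem=8 r[T2]=8 [LOAD]
11. CAS T0 → mem=9 r[T0]=8 [OK]
12. CAS T2 → mem=9 r[T2]=8 [RETRY]
13. LOAD T0 → mem=9 r[T0]=9 [LOAD]
14. CAS T0 → mem=10 r[T0]=9 [OK]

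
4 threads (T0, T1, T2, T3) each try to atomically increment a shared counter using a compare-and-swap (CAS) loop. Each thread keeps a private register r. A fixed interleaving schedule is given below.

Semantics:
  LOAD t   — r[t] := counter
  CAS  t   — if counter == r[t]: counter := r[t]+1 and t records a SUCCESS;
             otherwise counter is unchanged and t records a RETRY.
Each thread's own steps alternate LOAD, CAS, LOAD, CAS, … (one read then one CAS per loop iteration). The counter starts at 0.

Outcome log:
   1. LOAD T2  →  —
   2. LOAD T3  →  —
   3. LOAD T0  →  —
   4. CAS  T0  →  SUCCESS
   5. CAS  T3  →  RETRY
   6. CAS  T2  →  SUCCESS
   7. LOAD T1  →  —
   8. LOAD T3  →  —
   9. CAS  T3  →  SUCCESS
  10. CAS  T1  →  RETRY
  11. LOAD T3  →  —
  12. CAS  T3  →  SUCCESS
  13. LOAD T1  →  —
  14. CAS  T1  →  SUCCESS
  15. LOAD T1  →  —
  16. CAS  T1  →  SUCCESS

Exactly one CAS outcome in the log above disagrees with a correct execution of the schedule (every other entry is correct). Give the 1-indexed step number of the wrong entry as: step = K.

Re-executing:
   1) LOAD T2:  M=0  r_T2=0
   2) LOAD T3:  M=0  r_T3=0
   3) LOAD T0:  M=0  r_T0=0
   4) CAS  T0:  M=1  r_T0=0 ✓
   5) CAS  T3:  M=1  r_T3=0 ✗
   6) CAS  T2:  M=1  r_T2=0 ✗
   7) LOAD T1:  M=1  r_T1=1
   8) LOAD T3:  M=1  r_T3=1
   9) CAS  T3:  M=2  r_T3=1 ✓
  10) CAS  T1:  M=2  r_T1=1 ✗
  11) LOAD T3:  M=2  r_T3=2
  12) CAS  T3:  M=3  r_T3=2 ✓
  13) LOAD T1:  M=3  r_T1=3
  14) CAS  T1:  M=4  r_T1=3 ✓
  15) LOAD T1:  M=4  r_T1=4
  16) CAS  T1:  M=5  r_T1=4 ✓
Mismatch at 6.

step = 6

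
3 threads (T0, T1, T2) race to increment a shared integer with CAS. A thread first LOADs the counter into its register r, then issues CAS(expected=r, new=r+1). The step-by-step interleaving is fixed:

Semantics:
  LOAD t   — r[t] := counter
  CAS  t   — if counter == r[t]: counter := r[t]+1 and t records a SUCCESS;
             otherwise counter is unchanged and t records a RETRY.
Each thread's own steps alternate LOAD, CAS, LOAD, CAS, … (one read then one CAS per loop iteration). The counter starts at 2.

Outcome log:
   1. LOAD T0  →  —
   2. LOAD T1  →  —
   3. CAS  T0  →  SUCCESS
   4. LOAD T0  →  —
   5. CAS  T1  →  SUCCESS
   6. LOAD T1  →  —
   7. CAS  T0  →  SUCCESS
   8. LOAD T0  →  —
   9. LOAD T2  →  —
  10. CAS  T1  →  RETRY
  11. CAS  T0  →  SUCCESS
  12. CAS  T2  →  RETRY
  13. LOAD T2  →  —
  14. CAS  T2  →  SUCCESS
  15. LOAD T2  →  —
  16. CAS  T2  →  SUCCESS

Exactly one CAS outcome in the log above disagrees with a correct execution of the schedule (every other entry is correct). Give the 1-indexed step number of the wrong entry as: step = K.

Correct run:
step 1: T0 LOAD ⇒ load; ctr=2 reg=2
step 2: T1 LOAD ⇒ load; ctr=2 reg=2
step 3: T0 CAS ⇒ ok; ctr=3 reg=2
step 4: T0 LOAD ⇒ load; ctr=3 reg=3
step 5: T1 CAS ⇒ retry; ctr=3 reg=2
step 6: T1 LOAD ⇒ load; ctr=3 reg=3
step 7: T0 CAS ⇒ ok; ctr=4 reg=3
step 8: T0 LOAD ⇒ load; ctr=4 reg=4
step 9: T2 LOAD ⇒ load; ctr=4 reg=4
step 10: T1 CAS ⇒ retry; ctr=4 reg=3
step 11: T0 CAS ⇒ ok; ctr=5 reg=4
step 12: T2 CAS ⇒ retry; ctr=5 reg=4
step 13: T2 LOAD ⇒ load; ctr=5 reg=5
step 14: T2 CAS ⇒ ok; ctr=6 reg=5
step 15: T2 LOAD ⇒ load; ctr=6 reg=6
step 16: T2 CAS ⇒ ok; ctr=7 reg=6
Mismatch at 5.

step = 5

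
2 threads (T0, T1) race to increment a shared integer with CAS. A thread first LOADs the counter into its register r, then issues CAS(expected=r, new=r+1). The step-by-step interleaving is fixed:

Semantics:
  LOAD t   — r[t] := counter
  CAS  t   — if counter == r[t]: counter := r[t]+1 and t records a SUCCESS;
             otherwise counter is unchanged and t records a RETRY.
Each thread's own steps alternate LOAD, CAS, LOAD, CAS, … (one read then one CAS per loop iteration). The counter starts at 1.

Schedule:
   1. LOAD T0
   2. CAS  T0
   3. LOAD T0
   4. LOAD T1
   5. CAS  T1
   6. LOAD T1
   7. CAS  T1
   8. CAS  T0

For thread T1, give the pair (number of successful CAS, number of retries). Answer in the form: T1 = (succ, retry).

T1 = (2, 0)

[1] T0.load  rd  (counter 1, T0.r 1)
[2] T0.cas  hit  (counter 2, T0.r 1)
[3] T0.load  rd  (counter 2, T0.r 2)
[4] T1.load  rd  (counter 2, T1.r 2)
[5] T1.cas  hit  (counter 3, T1.r 2)
[6] T1.load  rd  (counter 3, T1.r 3)
[7] T1.cas  hit  (counter 4, T1.r 3)
[8] T0.cas  miss  (counter 4, T0.r 2)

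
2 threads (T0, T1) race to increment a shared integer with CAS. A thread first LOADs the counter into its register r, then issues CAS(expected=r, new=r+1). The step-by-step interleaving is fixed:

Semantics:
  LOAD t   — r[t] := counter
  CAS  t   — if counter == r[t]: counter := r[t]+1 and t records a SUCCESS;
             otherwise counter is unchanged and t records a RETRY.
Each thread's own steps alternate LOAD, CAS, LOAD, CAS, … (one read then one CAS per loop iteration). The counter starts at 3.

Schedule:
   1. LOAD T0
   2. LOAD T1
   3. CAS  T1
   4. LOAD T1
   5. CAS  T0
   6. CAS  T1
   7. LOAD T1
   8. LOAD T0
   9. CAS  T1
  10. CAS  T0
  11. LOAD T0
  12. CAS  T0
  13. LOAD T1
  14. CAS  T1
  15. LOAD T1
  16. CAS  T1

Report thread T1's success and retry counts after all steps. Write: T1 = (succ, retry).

T1 = (5, 0)

T0 LOAD — after: cnt=3, r=3 — load
T1 LOAD — after: cnt=3, r=3 — load
T1 CAS — after: cnt=4, r=3 — ok
T1 LOAD — after: cnt=4, r=4 — load
T0 CAS — after: cnt=4, r=3 — retry
T1 CAS — after: cnt=5, r=4 — ok
T1 LOAD — after: cnt=5, r=5 — load
T0 LOAD — after: cnt=5, r=5 — load
T1 CAS — after: cnt=6, r=5 — ok
T0 CAS — after: cnt=6, r=5 — retry
T0 LOAD — after: cnt=6, r=6 — load
T0 CAS — after: cnt=7, r=6 — ok
T1 LOAD — after: cnt=7, r=7 — load
T1 CAS — after: cnt=8, r=7 — ok
T1 LOAD — after: cnt=8, r=8 — load
T1 CAS — after: cnt=9, r=8 — ok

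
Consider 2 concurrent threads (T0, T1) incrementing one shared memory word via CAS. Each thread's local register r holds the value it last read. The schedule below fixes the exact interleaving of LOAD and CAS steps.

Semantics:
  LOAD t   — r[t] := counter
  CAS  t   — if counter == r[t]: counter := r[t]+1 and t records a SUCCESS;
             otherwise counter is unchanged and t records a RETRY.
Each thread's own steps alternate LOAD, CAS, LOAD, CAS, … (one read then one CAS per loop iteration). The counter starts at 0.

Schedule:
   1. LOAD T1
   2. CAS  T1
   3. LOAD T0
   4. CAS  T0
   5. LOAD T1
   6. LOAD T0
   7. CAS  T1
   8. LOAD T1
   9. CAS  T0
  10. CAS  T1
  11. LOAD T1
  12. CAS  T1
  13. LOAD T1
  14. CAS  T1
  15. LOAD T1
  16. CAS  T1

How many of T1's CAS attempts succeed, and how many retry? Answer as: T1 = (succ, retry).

   1) LOAD T1:  M=0  r_T1=0
   2) CAS  T1:  M=1  r_T1=0 ✓
   3) LOAD T0:  M=1  r_T0=1
   4) CAS  T0:  M=2  r_T0=1 ✓
   5) LOAD T1:  M=2  r_T1=2
   6) LOAD T0:  M=2  r_T0=2
   7) CAS  T1:  M=3  r_T1=2 ✓
   8) LOAD T1:  M=3  r_T1=3
   9) CAS  T0:  M=3  r_T0=2 ✗
  10) CAS  T1:  M=4  r_T1=3 ✓
  11) LOAD T1:  M=4  r_T1=4
  12) CAS  T1:  M=5  r_T1=4 ✓
  13) LOAD T1:  M=5  r_T1=5
  14) CAS  T1:  M=6  r_T1=5 ✓
  15) LOAD T1:  M=6  r_T1=6
  16) CAS  T1:  M=7  r_T1=6 ✓

T1 = (6, 0)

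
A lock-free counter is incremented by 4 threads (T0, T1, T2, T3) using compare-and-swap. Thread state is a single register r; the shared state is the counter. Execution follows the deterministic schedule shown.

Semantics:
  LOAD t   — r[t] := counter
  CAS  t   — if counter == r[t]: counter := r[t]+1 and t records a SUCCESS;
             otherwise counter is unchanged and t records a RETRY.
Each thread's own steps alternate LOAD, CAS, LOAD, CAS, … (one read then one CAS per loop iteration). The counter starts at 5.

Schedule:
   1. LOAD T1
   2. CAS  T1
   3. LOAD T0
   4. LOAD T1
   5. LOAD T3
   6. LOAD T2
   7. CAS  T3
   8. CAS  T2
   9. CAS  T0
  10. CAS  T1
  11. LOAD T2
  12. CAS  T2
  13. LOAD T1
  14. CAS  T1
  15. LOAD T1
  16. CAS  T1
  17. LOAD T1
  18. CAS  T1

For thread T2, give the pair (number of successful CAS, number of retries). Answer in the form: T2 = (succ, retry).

[1] T1.load  rd  (counter 5, T1.r 5)
[2] T1.cas  hit  (counter 6, T1.r 5)
[3] T0.load  rd  (counter 6, T0.r 6)
[4] T1.load  rd  (counter 6, T1.r 6)
[5] T3.load  rd  (counter 6, T3.r 6)
[6] T2.load  rd  (counter 6, T2.r 6)
[7] T3.cas  hit  (counter 7, T3.r 6)
[8] T2.cas  miss  (counter 7, T2.r 6)
[9] T0.cas  miss  (counter 7, T0.r 6)
[10] T1.cas  miss  (counter 7, T1.r 6)
[11] T2.load  rd  (counter 7, T2.r 7)
[12] T2.cas  hit  (counter 8, T2.r 7)
[13] T1.load  rd  (counter 8, T1.r 8)
[14] T1.cas  hit  (counter 9, T1.r 8)
[15] T1.load  rd  (counter 9, T1.r 9)
[16] T1.cas  hit  (counter 10, T1.r 9)
[17] T1.load  rd  (counter 10, T1.r 10)
[18] T1.cas  hit  (counter 11, T1.r 10)

T2 = (1, 1)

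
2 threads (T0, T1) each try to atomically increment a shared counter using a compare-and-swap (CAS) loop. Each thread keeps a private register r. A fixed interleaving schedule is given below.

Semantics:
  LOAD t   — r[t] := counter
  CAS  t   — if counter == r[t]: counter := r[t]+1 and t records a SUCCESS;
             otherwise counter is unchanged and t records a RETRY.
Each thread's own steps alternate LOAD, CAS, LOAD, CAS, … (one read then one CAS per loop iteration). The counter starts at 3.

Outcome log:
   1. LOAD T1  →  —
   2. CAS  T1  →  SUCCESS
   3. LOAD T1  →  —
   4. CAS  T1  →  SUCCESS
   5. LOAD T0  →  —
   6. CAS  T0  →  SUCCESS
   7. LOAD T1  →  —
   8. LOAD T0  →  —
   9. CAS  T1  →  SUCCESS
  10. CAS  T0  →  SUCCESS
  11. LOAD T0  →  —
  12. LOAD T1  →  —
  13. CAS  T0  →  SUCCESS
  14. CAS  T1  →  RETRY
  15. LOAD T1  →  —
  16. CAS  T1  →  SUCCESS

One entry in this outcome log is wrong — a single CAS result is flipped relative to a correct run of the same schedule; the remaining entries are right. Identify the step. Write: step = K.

Correct run:
[1] T1.load  rd  (counter 3, T1.r 3)
[2] T1.cas  hit  (counter 4, T1.r 3)
[3] T1.load  rd  (counter 4, T1.r 4)
[4] T1.cas  hit  (counter 5, T1.r 4)
[5] T0.load  rd  (counter 5, T0.r 5)
[6] T0.cas  hit  (counter 6, T0.r 5)
[7] T1.load  rd  (counter 6, T1.r 6)
[8] T0.load  rd  (counter 6, T0.r 6)
[9] T1.cas  hit  (counter 7, T1.r 6)
[10] T0.cas  miss  (counter 7, T0.r 6)
[11] T0.load  rd  (counter 7, T0.r 7)
[12] T1.load  rd  (counter 7, T1.r 7)
[13] T0.cas  hit  (counter 8, T0.r 7)
[14] T1.cas  miss  (counter 8, T1.r 7)
[15] T1.load  rd  (counter 8, T1.r 8)
[16] T1.cas  hit  (counter 9, T1.r 8)
Mismatch at 10.

step = 10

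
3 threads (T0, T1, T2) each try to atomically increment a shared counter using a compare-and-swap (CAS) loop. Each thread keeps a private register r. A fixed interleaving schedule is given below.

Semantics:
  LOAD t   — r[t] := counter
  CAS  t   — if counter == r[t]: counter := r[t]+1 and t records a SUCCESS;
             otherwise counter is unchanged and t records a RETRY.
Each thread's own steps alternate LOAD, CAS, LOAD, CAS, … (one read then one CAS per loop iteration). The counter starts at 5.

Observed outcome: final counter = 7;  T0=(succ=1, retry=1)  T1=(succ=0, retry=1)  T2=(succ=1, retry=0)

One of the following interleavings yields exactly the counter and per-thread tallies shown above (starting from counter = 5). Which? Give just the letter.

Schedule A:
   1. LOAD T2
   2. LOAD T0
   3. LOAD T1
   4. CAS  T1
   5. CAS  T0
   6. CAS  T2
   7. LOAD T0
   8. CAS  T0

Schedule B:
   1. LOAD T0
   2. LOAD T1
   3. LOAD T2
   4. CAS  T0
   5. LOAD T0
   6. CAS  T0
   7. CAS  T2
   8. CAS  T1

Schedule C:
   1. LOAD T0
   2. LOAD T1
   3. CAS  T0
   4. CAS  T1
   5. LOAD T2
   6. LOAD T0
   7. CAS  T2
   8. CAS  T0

C

Simulating candidate C:
[1] T0.load  rd  (counter 5, T0.r 5)
[2] T1.load  rd  (counter 5, T1.r 5)
[3] T0.cas  hit  (counter 6, T0.r 5)
[4] T1.cas  miss  (counter 6, T1.r 5)
[5] T2.load  rd  (counter 6, T2.r 6)
[6] T0.load  rd  (counter 6, T0.r 6)
[7] T2.cas  hit  (counter 7, T2.r 6)
[8] T0.cas  miss  (counter 7, T0.r 6)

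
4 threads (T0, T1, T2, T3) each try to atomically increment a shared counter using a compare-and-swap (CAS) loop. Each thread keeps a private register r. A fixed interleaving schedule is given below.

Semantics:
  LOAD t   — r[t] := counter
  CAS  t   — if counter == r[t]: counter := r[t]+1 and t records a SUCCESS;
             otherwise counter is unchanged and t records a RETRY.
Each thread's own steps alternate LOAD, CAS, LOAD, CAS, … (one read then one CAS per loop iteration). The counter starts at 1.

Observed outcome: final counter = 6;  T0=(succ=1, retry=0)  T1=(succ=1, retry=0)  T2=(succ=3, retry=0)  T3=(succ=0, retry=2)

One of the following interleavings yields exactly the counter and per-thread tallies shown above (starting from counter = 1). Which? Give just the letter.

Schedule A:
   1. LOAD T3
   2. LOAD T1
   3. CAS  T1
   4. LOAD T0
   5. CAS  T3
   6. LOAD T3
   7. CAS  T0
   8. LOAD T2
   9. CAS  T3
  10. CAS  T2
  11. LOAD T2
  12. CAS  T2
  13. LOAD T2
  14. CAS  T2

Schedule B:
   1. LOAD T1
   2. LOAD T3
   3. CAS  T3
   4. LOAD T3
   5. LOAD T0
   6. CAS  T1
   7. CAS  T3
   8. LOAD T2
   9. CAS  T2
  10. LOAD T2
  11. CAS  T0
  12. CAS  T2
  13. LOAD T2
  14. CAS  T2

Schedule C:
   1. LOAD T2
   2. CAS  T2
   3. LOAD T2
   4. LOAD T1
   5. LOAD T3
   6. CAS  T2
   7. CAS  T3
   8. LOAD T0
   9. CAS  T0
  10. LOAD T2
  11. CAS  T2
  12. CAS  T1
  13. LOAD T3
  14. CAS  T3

A

Simulating candidate A:
   1) LOAD T3:  M=1  r_T3=1
   2) LOAD T1:  M=1  r_T1=1
   3) CAS  T1:  M=2  r_T1=1 ✓
   4) LOAD T0:  M=2  r_T0=2
   5) CAS  T3:  M=2  r_T3=1 ✗
   6) LOAD T3:  M=2  r_T3=2
   7) CAS  T0:  M=3  r_T0=2 ✓
   8) LOAD T2:  M=3  r_T2=3
   9) CAS  T3:  M=3  r_T3=2 ✗
  10) CAS  T2:  M=4  r_T2=3 ✓
  11) LOAD T2:  M=4  r_T2=4
  12) CAS  T2:  M=5  r_T2=4 ✓
  13) LOAD T2:  M=5  r_T2=5
  14) CAS  T2:  M=6  r_T2=5 ✓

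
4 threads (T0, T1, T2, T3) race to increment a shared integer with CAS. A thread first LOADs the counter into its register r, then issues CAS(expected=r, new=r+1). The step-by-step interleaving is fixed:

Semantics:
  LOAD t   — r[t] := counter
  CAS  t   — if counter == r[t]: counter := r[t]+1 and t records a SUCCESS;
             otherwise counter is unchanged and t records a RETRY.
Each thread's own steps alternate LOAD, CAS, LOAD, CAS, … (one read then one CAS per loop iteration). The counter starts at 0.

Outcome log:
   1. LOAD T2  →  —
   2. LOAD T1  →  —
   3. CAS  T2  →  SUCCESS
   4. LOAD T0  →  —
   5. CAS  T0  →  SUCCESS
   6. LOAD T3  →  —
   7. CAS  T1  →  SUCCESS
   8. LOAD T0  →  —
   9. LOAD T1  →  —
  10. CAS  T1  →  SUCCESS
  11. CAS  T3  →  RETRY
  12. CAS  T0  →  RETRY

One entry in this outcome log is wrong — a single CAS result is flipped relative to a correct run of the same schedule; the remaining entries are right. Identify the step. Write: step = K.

step = 7

Re-executing:
step 1: T2 LOAD ⇒ load; ctr=0 reg=0
step 2: T1 LOAD ⇒ load; ctr=0 reg=0
step 3: T2 CAS ⇒ ok; ctr=1 reg=0
step 4: T0 LOAD ⇒ load; ctr=1 reg=1
step 5: T0 CAS ⇒ ok; ctr=2 reg=1
step 6: T3 LOAD ⇒ load; ctr=2 reg=2
step 7: T1 CAS ⇒ retry; ctr=2 reg=0
step 8: T0 LOAD ⇒ load; ctr=2 reg=2
step 9: T1 LOAD ⇒ load; ctr=2 reg=2
step 10: T1 CAS ⇒ ok; ctr=3 reg=2
step 11: T3 CAS ⇒ retry; ctr=3 reg=2
step 12: T0 CAS ⇒ retry; ctr=3 reg=2
Log disagrees first at step 7.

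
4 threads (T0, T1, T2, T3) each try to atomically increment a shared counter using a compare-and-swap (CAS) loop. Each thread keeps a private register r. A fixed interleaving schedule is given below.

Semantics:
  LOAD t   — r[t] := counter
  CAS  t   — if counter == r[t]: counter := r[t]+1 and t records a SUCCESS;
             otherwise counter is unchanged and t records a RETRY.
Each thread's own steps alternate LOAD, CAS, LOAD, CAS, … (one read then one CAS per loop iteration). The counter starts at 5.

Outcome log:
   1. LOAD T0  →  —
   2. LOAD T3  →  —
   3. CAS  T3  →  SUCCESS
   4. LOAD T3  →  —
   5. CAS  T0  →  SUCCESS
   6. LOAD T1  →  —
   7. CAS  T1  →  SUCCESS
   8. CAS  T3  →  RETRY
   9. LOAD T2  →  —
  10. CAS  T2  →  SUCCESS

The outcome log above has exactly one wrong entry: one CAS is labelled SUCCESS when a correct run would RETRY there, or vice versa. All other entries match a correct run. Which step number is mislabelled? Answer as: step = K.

Correct run:
1. LOAD T0 → mem=5 r[T0]=5 [LOAD]
2. LOAD T3 → mem=5 r[T3]=5 [LOAD]
3. CAS T3 → mem=6 r[T3]=5 [OK]
4. LOAD T3 → mem=6 r[T3]=6 [LOAD]
5. CAS T0 → mem=6 r[T0]=5 [RETRY]
6. LOAD T1 → mem=6 r[T1]=6 [LOAD]
7. CAS T1 → mem=7 r[T1]=6 [OK]
8. CAS T3 → mem=7 r[T3]=6 [RETRY]
9. LOAD T2 → mem=7 r[T2]=7 [LOAD]
10. CAS T2 → mem=8 r[T2]=7 [OK]
Mismatch at 5.

step = 5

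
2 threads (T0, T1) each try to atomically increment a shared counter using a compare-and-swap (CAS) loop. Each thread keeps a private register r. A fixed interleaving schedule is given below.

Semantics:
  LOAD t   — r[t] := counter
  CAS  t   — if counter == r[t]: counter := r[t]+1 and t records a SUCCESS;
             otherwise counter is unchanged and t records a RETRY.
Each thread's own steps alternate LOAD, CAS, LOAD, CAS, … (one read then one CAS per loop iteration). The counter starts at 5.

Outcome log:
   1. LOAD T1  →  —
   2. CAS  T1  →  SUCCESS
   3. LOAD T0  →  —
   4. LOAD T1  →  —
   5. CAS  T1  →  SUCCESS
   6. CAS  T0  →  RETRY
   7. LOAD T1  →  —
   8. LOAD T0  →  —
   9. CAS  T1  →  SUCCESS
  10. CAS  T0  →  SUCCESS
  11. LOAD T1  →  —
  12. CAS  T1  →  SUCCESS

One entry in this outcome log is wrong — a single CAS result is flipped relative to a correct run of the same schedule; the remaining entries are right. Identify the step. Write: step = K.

Correct run:
   1) LOAD T1:  M=5  r_T1=5
   2) CAS  T1:  M=6  r_T1=5 ✓
   3) LOAD T0:  M=6  r_T0=6
   4) LOAD T1:  M=6  r_T1=6
   5) CAS  T1:  M=7  r_T1=6 ✓
   6) CAS  T0:  M=7  r_T0=6 ✗
   7) LOAD T1:  M=7  r_T1=7
   8) LOAD T0:  M=7  r_T0=7
   9) CAS  T1:  M=8  r_T1=7 ✓
  10) CAS  T0:  M=8  r_T0=7 ✗
  11) LOAD T1:  M=8  r_T1=8
  12) CAS  T1:  M=9  r_T1=8 ✓
Mismatch at 10.

step = 10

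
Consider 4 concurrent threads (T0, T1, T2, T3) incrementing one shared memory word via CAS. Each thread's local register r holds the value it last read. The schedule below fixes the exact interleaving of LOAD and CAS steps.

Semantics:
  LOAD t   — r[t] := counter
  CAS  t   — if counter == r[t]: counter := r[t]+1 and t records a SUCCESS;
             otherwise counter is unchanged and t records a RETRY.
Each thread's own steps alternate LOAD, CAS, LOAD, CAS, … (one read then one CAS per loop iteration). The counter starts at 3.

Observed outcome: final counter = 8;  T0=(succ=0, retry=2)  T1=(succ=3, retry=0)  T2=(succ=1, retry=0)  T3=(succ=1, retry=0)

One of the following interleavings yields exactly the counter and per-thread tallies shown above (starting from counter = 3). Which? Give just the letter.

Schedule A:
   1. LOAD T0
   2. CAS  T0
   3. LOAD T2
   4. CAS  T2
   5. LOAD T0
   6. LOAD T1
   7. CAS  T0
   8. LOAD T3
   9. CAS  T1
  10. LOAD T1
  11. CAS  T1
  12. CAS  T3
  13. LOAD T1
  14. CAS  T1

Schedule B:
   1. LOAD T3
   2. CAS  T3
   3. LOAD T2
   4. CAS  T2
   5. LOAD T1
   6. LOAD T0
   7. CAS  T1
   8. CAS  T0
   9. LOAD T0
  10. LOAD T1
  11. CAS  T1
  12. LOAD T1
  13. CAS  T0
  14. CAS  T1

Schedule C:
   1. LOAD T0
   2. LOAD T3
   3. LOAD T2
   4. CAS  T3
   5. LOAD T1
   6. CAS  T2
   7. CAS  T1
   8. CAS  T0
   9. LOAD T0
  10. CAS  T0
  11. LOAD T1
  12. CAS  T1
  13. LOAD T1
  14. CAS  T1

Run B:
   1) LOAD T3:  M=3  r_T3=3
   2) CAS  T3:  M=4  r_T3=3 ✓
   3) LOAD T2:  M=4  r_T2=4
   4) CAS  T2:  M=5  r_T2=4 ✓
   5) LOAD T1:  M=5  r_T1=5
   6) LOAD T0:  M=5  r_T0=5
   7) CAS  T1:  M=6  r_T1=5 ✓
   8) CAS  T0:  M=6  r_T0=5 ✗
   9) LOAD T0:  M=6  r_T0=6
  10) LOAD T1:  M=6  r_T1=6
  11) CAS  T1:  M=7  r_T1=6 ✓
  12) LOAD T1:  M=7  r_T1=7
  13) CAS  T0:  M=7  r_T0=6 ✗
  14) CAS  T1:  M=8  r_T1=7 ✓

B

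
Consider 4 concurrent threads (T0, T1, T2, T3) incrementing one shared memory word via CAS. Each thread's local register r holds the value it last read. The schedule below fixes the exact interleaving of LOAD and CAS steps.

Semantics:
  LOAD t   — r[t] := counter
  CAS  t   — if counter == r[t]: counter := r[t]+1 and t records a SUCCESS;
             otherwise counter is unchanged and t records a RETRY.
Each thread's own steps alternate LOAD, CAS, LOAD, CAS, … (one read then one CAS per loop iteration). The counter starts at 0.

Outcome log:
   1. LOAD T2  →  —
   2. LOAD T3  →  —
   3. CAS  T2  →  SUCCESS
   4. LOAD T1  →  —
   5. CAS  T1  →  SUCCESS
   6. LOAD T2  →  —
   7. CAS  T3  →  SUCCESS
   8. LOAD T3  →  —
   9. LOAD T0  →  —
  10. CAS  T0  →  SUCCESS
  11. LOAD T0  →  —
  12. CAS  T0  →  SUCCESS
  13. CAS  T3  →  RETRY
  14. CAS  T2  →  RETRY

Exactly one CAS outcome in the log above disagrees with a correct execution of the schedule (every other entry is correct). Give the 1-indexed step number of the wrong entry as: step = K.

step = 7

Re-executing:
T2 LOAD — after: cnt=0, r=0 — load
T3 LOAD — after: cnt=0, r=0 — load
T2 CAS — after: cnt=1, r=0 — ok
T1 LOAD — after: cnt=1, r=1 — load
T1 CAS — after: cnt=2, r=1 — ok
T2 LOAD — after: cnt=2, r=2 — load
T3 CAS — after: cnt=2, r=0 — retry
T3 LOAD — after: cnt=2, r=2 — load
T0 LOAD — after: cnt=2, r=2 — load
T0 CAS — after: cnt=3, r=2 — ok
T0 LOAD — after: cnt=3, r=3 — load
T0 CAS — after: cnt=4, r=3 — ok
T3 CAS — after: cnt=4, r=2 — retry
T2 CAS — after: cnt=4, r=2 — retry
Mismatch at 7.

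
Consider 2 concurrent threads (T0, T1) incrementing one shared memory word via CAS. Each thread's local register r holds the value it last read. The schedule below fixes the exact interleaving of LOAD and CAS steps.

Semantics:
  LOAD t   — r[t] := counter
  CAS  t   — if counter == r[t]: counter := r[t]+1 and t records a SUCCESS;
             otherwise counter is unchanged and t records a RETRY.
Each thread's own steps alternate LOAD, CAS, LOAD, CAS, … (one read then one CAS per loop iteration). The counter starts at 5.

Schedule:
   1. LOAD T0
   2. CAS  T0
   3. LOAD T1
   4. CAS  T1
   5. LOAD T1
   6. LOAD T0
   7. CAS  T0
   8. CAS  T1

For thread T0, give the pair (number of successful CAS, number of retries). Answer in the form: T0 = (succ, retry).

1. LOAD T0 → mem=5 r[T0]=5 [LOAD]
2. CAS T0 → mem=6 r[T0]=5 [OK]
3. LOAD T1 → mem=6 r[T1]=6 [LOAD]
4. CAS T1 → mem=7 r[T1]=6 [OK]
5. LOAD T1 → mem=7 r[T1]=7 [LOAD]
6. LOAD T0 → mem=7 r[T0]=7 [LOAD]
7. CAS T0 → mem=8 r[T0]=7 [OK]
8. CAS T1 → mem=8 r[T1]=7 [RETRY]

T0 = (2, 0)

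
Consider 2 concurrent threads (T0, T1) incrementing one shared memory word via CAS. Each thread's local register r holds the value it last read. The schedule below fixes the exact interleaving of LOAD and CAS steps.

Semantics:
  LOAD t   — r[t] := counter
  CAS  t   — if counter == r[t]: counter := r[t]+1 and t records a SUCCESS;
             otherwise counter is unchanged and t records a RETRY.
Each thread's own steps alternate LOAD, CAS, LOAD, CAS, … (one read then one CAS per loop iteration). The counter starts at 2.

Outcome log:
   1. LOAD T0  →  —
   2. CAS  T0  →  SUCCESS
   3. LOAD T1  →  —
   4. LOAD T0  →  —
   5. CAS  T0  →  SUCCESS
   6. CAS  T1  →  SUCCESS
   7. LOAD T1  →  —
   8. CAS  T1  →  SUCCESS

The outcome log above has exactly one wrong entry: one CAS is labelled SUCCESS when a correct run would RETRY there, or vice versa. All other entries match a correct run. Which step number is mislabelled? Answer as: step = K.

step = 6

Correct run:
   1) LOAD T0:  M=2  r_T0=2
   2) CAS  T0:  M=3  r_T0=2 ✓
   3) LOAD T1:  M=3  r_T1=3
   4) LOAD T0:  M=3  r_T0=3
   5) CAS  T0:  M=4  r_T0=3 ✓
   6) CAS  T1:  M=4  r_T1=3 ✗
   7) LOAD T1:  M=4  r_T1=4
   8) CAS  T1:  M=5  r_T1=4 ✓
Flip is step 6.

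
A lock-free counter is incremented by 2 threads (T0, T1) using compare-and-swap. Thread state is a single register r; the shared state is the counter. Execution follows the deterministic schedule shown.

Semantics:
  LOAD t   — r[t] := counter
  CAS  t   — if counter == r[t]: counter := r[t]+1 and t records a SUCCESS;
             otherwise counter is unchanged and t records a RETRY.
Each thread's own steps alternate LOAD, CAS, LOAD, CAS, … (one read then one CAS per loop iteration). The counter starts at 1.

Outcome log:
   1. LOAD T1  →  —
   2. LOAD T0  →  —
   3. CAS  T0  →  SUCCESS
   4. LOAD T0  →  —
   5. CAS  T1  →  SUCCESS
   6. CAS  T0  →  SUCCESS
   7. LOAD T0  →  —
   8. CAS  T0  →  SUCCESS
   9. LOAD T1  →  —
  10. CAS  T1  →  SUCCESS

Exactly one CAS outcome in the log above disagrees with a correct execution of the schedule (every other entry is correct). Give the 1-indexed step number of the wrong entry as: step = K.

Correct run:
#1 T1 reads 1
#2 T0 reads 1
#3 T0 CAS(1→2) writes; counter now 2
#4 T0 reads 2
#5 T1 CAS(1→2) fails; counter now 2
#6 T0 CAS(2→3) writes; counter now 3
#7 T0 reads 3
#8 T0 CAS(3→4) writes; counter now 4
#9 T1 reads 4
#10 T1 CAS(4→5) writes; counter now 5
Flip is step 5.

step = 5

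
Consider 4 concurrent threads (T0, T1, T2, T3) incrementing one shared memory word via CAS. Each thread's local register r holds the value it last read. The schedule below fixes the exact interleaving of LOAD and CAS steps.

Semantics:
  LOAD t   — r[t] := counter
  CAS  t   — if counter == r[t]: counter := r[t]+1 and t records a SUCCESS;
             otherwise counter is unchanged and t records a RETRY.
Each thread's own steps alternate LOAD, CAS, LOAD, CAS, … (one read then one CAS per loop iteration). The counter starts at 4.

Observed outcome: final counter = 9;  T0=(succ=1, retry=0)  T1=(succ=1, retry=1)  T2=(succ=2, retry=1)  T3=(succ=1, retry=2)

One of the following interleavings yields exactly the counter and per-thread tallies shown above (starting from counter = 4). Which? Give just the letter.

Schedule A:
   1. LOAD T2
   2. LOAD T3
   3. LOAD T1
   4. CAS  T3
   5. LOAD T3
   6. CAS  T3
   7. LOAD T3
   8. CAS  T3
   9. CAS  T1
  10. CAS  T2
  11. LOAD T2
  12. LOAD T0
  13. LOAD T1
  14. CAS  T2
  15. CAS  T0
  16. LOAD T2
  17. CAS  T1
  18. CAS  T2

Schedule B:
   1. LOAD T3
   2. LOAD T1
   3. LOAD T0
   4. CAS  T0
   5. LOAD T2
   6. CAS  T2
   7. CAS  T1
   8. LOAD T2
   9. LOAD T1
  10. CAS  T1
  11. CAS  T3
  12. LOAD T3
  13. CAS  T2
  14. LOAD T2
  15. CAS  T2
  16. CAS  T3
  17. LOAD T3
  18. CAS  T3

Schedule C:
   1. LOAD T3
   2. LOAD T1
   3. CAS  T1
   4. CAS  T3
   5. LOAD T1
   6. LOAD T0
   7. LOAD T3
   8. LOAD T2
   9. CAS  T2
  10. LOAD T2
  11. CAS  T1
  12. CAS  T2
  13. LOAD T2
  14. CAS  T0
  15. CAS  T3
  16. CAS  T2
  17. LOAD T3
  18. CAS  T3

Simulating candidate B:
step 1: T3 LOAD ⇒ load; ctr=4 reg=4
step 2: T1 LOAD ⇒ load; ctr=4 reg=4
step 3: T0 LOAD ⇒ load; ctr=4 reg=4
step 4: T0 CAS ⇒ ok; ctr=5 reg=4
step 5: T2 LOAD ⇒ load; ctr=5 reg=5
step 6: T2 CAS ⇒ ok; ctr=6 reg=5
step 7: T1 CAS ⇒ retry; ctr=6 reg=4
step 8: T2 LOAD ⇒ load; ctr=6 reg=6
step 9: T1 LOAD ⇒ load; ctr=6 reg=6
step 10: T1 CAS ⇒ ok; ctr=7 reg=6
step 11: T3 CAS ⇒ retry; ctr=7 reg=4
step 12: T3 LOAD ⇒ load; ctr=7 reg=7
step 13: T2 CAS ⇒ retry; ctr=7 reg=6
step 14: T2 LOAD ⇒ load; ctr=7 reg=7
step 15: T2 CAS ⇒ ok; ctr=8 reg=7
step 16: T3 CAS ⇒ retry; ctr=8 reg=7
step 17: T3 LOAD ⇒ load; ctr=8 reg=8
step 18: T3 CAS ⇒ ok; ctr=9 reg=8

B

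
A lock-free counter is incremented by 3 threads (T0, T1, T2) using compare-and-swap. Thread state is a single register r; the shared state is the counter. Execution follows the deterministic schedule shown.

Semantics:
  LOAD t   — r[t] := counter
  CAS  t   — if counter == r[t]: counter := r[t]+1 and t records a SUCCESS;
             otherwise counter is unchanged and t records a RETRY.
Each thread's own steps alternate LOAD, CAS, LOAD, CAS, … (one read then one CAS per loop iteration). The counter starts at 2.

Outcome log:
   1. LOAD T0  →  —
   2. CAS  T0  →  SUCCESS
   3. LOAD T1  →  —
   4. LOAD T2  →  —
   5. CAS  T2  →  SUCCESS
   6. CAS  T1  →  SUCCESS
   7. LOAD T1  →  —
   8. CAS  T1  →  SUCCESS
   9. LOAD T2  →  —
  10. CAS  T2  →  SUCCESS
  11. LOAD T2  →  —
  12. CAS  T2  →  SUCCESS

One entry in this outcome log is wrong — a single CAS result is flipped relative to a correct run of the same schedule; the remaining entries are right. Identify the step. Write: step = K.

Re-executing:
step 1: T0 LOAD ⇒ load; ctr=2 reg=2
step 2: T0 CAS ⇒ ok; ctr=3 reg=2
step 3: T1 LOAD ⇒ load; ctr=3 reg=3
step 4: T2 LOAD ⇒ load; ctr=3 reg=3
step 5: T2 CAS ⇒ ok; ctr=4 reg=3
step 6: T1 CAS ⇒ retry; ctr=4 reg=3
step 7: T1 LOAD ⇒ load; ctr=4 reg=4
step 8: T1 CAS ⇒ ok; ctr=5 reg=4
step 9: T2 LOAD ⇒ load; ctr=5 reg=5
step 10: T2 CAS ⇒ ok; ctr=6 reg=5
step 11: T2 LOAD ⇒ load; ctr=6 reg=6
step 12: T2 CAS ⇒ ok; ctr=7 reg=6
Flip is step 6.

step = 6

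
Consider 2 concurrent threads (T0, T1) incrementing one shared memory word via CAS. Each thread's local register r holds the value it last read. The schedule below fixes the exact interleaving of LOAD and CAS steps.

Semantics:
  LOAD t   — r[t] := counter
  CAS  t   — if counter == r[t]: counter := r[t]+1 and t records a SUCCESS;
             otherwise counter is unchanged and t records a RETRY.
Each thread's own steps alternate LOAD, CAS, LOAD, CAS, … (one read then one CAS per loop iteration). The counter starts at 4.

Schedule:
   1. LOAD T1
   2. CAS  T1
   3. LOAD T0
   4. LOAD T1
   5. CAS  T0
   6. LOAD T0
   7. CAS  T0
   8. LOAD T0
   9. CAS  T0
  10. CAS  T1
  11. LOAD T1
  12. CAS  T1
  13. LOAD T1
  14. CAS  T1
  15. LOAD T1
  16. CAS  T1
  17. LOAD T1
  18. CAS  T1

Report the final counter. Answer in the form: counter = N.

counter = 12

step 1: T1 LOAD ⇒ load; ctr=4 reg=4
step 2: T1 CAS ⇒ ok; ctr=5 reg=4
step 3: T0 LOAD ⇒ load; ctr=5 reg=5
step 4: T1 LOAD ⇒ load; ctr=5 reg=5
step 5: T0 CAS ⇒ ok; ctr=6 reg=5
step 6: T0 LOAD ⇒ load; ctr=6 reg=6
step 7: T0 CAS ⇒ ok; ctr=7 reg=6
step 8: T0 LOAD ⇒ load; ctr=7 reg=7
step 9: T0 CAS ⇒ ok; ctr=8 reg=7
step 10: T1 CAS ⇒ retry; ctr=8 reg=5
step 11: T1 LOAD ⇒ load; ctr=8 reg=8
step 12: T1 CAS ⇒ ok; ctr=9 reg=8
step 13: T1 LOAD ⇒ load; ctr=9 reg=9
step 14: T1 CAS ⇒ ok; ctr=10 reg=9
step 15: T1 LOAD ⇒ load; ctr=10 reg=10
step 16: T1 CAS ⇒ ok; ctr=11 reg=10
step 17: T1 LOAD ⇒ load; ctr=11 reg=11
step 18: T1 CAS ⇒ ok; ctr=12 reg=11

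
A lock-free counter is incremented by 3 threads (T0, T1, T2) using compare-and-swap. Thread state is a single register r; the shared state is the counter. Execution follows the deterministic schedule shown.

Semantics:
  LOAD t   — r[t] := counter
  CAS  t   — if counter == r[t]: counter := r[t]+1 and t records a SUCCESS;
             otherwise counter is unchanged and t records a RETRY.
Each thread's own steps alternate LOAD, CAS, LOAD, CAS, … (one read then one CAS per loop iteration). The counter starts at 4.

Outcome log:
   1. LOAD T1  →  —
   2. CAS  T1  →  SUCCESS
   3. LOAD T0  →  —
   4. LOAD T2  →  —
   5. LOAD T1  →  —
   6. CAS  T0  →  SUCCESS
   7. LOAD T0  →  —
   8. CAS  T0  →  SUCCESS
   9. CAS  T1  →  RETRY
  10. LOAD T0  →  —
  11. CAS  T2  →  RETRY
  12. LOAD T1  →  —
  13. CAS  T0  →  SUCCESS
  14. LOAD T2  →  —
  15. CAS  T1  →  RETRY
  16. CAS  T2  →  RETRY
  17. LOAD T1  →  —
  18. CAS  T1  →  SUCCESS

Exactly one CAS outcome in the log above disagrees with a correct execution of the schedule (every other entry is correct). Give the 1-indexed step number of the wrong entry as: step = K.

Correct run:
#1 T1 reads 4
#2 T1 CAS(4→5) writes; counter now 5
#3 T0 reads 5
#4 T2 reads 5
#5 T1 reads 5
#6 T0 CAS(5→6) writes; counter now 6
#7 T0 reads 6
#8 T0 CAS(6→7) writes; counter now 7
#9 T1 CAS(5→6) fails; counter now 7
#10 T0 reads 7
#11 T2 CAS(5→6) fails; counter now 7
#12 T1 reads 7
#13 T0 CAS(7→8) writes; counter now 8
#14 T2 reads 8
#15 T1 CAS(7→8) fails; counter now 8
#16 T2 CAS(8→9) writes; counter now 9
#17 T1 reads 9
#18 T1 CAS(9→10) writes; counter now 10
Log disagrees first at step 16.

step = 16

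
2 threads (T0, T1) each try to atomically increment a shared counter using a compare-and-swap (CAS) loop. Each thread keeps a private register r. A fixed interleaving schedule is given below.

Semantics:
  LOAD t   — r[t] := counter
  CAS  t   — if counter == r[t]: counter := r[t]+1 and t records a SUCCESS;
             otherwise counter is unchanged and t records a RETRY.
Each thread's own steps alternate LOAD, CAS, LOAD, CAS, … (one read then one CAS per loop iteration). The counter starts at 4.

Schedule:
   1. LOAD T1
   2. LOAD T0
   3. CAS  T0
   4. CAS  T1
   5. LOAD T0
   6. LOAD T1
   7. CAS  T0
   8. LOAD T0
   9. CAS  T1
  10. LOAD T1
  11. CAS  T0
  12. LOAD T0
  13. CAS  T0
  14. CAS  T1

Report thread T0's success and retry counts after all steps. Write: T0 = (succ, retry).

T0 = (4, 0)

[1] T1.load  rd  (counter 4, T1.r 4)
[2] T0.load  rd  (counter 4, T0.r 4)
[3] T0.cas  hit  (counter 5, T0.r 4)
[4] T1.cas  miss  (counter 5, T1.r 4)
[5] T0.load  rd  (counter 5, T0.r 5)
[6] T1.load  rd  (counter 5, T1.r 5)
[7] T0.cas  hit  (counter 6, T0.r 5)
[8] T0.load  rd  (counter 6, T0.r 6)
[9] T1.cas  miss  (counter 6, T1.r 5)
[10] T1.load  rd  (counter 6, T1.r 6)
[11] T0.cas  hit  (counter 7, T0.r 6)
[12] T0.load  rd  (counter 7, T0.r 7)
[13] T0.cas  hit  (counter 8, T0.r 7)
[14] T1.cas  miss  (counter 8, T1.r 6)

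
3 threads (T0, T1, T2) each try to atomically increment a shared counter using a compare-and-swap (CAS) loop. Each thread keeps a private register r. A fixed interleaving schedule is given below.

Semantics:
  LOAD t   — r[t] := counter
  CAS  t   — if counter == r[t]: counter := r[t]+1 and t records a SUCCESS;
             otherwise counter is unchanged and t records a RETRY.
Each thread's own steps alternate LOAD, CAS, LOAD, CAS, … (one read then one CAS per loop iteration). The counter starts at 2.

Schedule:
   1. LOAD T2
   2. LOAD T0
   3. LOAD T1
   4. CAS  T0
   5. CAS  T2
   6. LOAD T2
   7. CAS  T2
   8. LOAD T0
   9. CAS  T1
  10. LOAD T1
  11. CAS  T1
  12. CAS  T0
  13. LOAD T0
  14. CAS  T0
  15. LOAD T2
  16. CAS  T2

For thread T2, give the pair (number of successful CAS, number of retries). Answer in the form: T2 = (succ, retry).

[1] T2.load  rd  (counter 2, T2.r 2)
[2] T0.load  rd  (counter 2, T0.r 2)
[3] T1.load  rd  (counter 2, T1.r 2)
[4] T0.cas  hit  (counter 3, T0.r 2)
[5] T2.cas  miss  (counter 3, T2.r 2)
[6] T2.load  rd  (counter 3, T2.r 3)
[7] T2.cas  hit  (counter 4, T2.r 3)
[8] T0.load  rd  (counter 4, T0.r 4)
[9] T1.cas  miss  (counter 4, T1.r 2)
[10] T1.load  rd  (counter 4, T1.r 4)
[11] T1.cas  hit  (counter 5, T1.r 4)
[12] T0.cas  miss  (counter 5, T0.r 4)
[13] T0.load  rd  (counter 5, T0.r 5)
[14] T0.cas  hit  (counter 6, T0.r 5)
[15] T2.load  rd  (counter 6, T2.r 6)
[16] T2.cas  hit  (counter 7, T2.r 6)

T2 = (2, 1)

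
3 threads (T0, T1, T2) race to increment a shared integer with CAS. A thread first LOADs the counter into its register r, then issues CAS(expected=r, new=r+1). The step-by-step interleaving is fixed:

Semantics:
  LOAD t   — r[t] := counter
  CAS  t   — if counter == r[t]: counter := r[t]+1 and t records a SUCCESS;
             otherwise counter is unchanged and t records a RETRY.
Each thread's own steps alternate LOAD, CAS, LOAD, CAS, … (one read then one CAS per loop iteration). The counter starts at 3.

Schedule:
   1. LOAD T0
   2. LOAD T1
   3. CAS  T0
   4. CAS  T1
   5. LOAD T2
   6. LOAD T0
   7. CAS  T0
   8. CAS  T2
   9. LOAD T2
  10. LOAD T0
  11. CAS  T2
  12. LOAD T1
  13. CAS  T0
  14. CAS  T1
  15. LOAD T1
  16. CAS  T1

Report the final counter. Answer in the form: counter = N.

counter = 8

[1] T0.load  rd  (counter 3, T0.r 3)
[2] T1.load  rd  (counter 3, T1.r 3)
[3] T0.cas  hit  (counter 4, T0.r 3)
[4] T1.cas  miss  (counter 4, T1.r 3)
[5] T2.load  rd  (counter 4, T2.r 4)
[6] T0.load  rd  (counter 4, T0.r 4)
[7] T0.cas  hit  (counter 5, T0.r 4)
[8] T2.cas  miss  (counter 5, T2.r 4)
[9] T2.load  rd  (counter 5, T2.r 5)
[10] T0.load  rd  (counter 5, T0.r 5)
[11] T2.cas  hit  (counter 6, T2.r 5)
[12] T1.load  rd  (counter 6, T1.r 6)
[13] T0.cas  miss  (counter 6, T0.r 5)
[14] T1.cas  hit  (counter 7, T1.r 6)
[15] T1.load  rd  (counter 7, T1.r 7)
[16] T1.cas  hit  (counter 8, T1.r 7)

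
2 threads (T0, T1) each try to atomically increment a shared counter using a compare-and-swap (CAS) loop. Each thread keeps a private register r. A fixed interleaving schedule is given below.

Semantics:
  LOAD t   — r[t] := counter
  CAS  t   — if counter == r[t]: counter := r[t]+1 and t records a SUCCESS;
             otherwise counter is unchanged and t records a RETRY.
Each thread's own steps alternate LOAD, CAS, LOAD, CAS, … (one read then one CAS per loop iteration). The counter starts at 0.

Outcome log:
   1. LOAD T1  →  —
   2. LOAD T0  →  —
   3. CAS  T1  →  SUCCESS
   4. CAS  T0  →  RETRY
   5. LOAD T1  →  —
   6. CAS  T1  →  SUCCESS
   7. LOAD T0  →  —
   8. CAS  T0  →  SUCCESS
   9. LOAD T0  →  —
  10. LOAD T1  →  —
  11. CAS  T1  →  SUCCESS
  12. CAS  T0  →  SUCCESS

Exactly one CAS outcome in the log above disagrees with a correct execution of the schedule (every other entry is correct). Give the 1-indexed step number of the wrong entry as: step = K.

Reference trace:
#1 T1 reads 0
#2 T0 reads 0
#3 T1 CAS(0→1) writes; counter now 1
#4 T0 CAS(0→1) fails; counter now 1
#5 T1 reads 1
#6 T1 CAS(1→2) writes; counter now 2
#7 T0 reads 2
#8 T0 CAS(2→3) writes; counter now 3
#9 T0 reads 3
#10 T1 reads 3
#11 T1 CAS(3→4) writes; counter now 4
#12 T0 CAS(3→4) fails; counter now 4
Flip is step 12.

step = 12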